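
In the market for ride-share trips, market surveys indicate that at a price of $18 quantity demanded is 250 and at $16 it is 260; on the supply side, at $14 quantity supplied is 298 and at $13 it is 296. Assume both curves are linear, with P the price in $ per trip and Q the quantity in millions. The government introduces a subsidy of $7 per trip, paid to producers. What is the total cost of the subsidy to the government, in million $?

Demand slope: (260 − 250)/(16 − 18) = -5, so Qd = 340 − 5P.
Supply slope: (296 − 298)/(13 − 14) = 2, so Qs = 2P + 270.
Without the subsidy, 340 − 5P = 2P + 270 gives 7P = 70, so P* = $10 and Q* = 290.
With a per-unit subsidy paid to producers, each receives P + 7 per unit sold, so supply becomes Qs = 2(P + 7) + 270.
New equilibrium: buyers pay $8, producers receive $15, Q = 300. (Wedge: Pb − Ps = −7.)
Outlay = t · Q = 7 · 300 = $2100.

Government outlay = $2100 million.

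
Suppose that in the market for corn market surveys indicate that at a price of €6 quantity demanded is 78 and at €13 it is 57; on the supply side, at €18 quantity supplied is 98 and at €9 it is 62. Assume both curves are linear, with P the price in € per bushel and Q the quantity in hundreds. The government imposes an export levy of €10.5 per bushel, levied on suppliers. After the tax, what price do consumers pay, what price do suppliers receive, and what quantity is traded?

Demand slope: (57 − 78)/(13 − 6) = -3, so Qd = 96 − 3P.
Supply slope: (62 − 98)/(9 − 18) = 4, so Qs = 4P + 26.
Before the tax: set 96 − 3P = 4P + 26 → P* = €10, Q* = 66.
With the tax collected from suppliers, supply shifts: Qs = 4(P − 10.5) + 26.
New equilibrium: consumers pay €16, suppliers receive €5.5, Q = 48. (Wedge: Pb − Ps = 10.5.)
The less price-elastic side of the market bears the larger share of a per-unit tax.

Consumers pay €16; suppliers receive €5.5; quantity = 48.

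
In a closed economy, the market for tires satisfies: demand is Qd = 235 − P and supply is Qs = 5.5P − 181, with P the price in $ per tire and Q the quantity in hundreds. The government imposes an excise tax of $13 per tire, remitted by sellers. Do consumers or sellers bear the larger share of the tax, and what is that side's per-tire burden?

Before the tax: set 235 − P = 5.5P − 181 → P* = $64, Q* = 171.
With the tax collected from sellers, supply shifts: Qs = 5.5(P − 13) − 181.
New equilibrium: consumers pay $75, sellers receive $62, Q = 160. (Wedge: Pb − Ps = 13.)
Per-tire burden: consumers $11, sellers $2.
Consumers take the larger share because demand is less price-elastic here (demand slope 1 vs supply slope 5.5).

Consumers bear the larger share: $11 per tire.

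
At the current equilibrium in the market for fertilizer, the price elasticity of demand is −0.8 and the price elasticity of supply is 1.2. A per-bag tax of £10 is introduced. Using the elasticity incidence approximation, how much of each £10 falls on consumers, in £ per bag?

Consumers bear ≈ £6 per bag.

Incidence ratio: consumers' share ≈ εs / (εs + |εd|) = 1.2 / (1.2 + 0.8) = 0.6.
So consumers bear ≈ 0.6 × £10 = £6; suppliers bear £4.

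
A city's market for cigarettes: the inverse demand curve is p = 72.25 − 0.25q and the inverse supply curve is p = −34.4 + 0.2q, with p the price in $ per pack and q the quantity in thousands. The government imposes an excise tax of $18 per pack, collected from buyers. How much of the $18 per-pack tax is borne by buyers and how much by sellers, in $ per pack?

Rewrite in direct form: qd = 289 − 4p and qs = 5p + 172.
Before the tax: set 289 − 4p = 5p + 172 → p* = $13, q* = 237.
With the tax collected from buyers, demand (in seller-price terms) shifts: qd = 289 − 4(p + 18).
New equilibrium: buyers pay $23, sellers receive $5, q = 197. (Wedge: pb − ps = 18.)
Burden on buyers: $10; on sellers: $8. (They sum to $18.)

Buyers bear $10 per pack; sellers bear $8 per pack.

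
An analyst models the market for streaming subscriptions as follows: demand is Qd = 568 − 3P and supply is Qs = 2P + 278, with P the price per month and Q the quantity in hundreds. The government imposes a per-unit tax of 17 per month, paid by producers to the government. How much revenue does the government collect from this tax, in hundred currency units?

Before the tax: set 568 − 3P = 2P + 278 → P* = 58, Q* = 394.
With the tax collected from producers, supply shifts: Qs = 2(P − 17) + 278.
Solving gives Q = 373.6 with buyers paying 64.8 and producers receiving 47.8 (the 17 wedge).
Revenue = t · Q = 17 · 373.6 = 6351.2.

Tax revenue = 6351.2 hundred.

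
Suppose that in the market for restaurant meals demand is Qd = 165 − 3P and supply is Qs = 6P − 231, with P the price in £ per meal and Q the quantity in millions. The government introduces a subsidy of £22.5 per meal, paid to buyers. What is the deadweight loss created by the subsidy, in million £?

Deadweight loss = £506.25 million.

Before the subsidy: set 165 − 3P = 6P − 231 → P* = £44, Q* = 33.
With a per-unit subsidy paid to buyers, each effectively pays P − 22.5, so demand becomes Qd = 165 − 3(P − 22.5).
New equilibrium: buyers pay £29, sellers receive £51.5, Q = 78. (Wedge: Pb − Ps = −22.5.)
Quantity rises by |ΔQ| = |33 − 78| = 45.
DWL = ½ · t · |ΔQ| = ½ · 22.5 · 45 = £506.25.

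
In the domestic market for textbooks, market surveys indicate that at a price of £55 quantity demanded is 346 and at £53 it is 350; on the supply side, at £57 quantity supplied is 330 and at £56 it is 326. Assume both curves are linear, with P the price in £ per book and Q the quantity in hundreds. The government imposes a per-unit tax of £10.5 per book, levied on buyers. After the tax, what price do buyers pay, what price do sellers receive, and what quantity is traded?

Buyers pay £66; sellers receive £55.5; quantity = 324.

Demand slope: (350 − 346)/(53 − 55) = -2, so Qd = 456 − 2P.
Supply slope: (326 − 330)/(56 − 57) = 4, so Qs = 4P + 102.
Without the tax, 456 − 2P = 4P + 102 gives 6P = 354, so P* = £59 and Q* = 338.
With the tax collected from buyers, demand (in seller-price terms) shifts: Qd = 456 − 2(P + 10.5).
Solving gives Q = 324 with buyers paying £66 and sellers receiving £55.5 (the £10.5 wedge).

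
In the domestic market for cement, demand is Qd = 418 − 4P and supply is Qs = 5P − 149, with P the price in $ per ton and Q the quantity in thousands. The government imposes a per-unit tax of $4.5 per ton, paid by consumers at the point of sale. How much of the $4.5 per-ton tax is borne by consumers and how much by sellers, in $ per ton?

Consumers bear $2.5 per ton; sellers bear $2 per ton.

Without the tax, 418 − 4P = 5P − 149 gives 9P = 567, so P* = $63 and Q* = 166.
With the tax collected from consumers, demand (in seller-price terms) shifts: Qd = 418 − 4(P + 4.5).
Solving gives Q = 156 with consumers paying $65.5 and sellers receiving $61 (the $4.5 wedge).
Burden on consumers: $2.5; on sellers: $2. (They sum to $4.5.)
The less price-elastic side of the market bears the larger share of a per-unit tax.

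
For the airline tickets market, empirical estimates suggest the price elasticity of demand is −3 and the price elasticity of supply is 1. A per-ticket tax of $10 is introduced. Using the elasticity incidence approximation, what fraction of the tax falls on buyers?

Incidence ratio: buyers' share ≈ εs / (εs + |εd|) = 1 / (1 + 3) = 0.25.
Supply is the less elastic side, so buyers bear the smaller share.

Buyers' share ≈ 0.25.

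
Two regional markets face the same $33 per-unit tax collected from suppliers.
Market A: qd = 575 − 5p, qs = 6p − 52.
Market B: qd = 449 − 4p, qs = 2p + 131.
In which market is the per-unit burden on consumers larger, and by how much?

Market A: pre-tax p* = $57, q* = 290; post-tax q = 200; per-unit burden on consumers = $18.
Market B: pre-tax p* = $53, q* = 237; post-tax q = 193; per-unit burden on consumers = $11.
Difference: $18 vs $11 → market A is larger by $7.

Market A, by $7.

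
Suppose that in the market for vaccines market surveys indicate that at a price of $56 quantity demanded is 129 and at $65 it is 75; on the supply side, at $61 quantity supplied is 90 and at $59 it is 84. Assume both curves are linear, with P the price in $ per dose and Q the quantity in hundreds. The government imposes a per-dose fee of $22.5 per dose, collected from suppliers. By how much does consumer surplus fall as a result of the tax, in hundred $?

Consumer surplus falls by $528.75 hundred.

Demand slope: (75 − 129)/(65 − 56) = -6, so Qd = 465 − 6P.
Supply slope: (84 − 90)/(59 − 61) = 3, so Qs = 3P − 93.
Before the tax: set 465 − 6P = 3P − 93 → P* = $62, Q* = 93.
With the tax collected from suppliers, supply shifts: Qs = 3(P − 22.5) − 93.
New equilibrium: consumers pay $69.5, suppliers receive $47, Q = 48. (Wedge: Pb − Ps = 22.5.)
ΔCS is the trapezoid between Q = 48 and Q = 93 of height $7.5: ½ · (93 + 48) · 7.5 = $528.75.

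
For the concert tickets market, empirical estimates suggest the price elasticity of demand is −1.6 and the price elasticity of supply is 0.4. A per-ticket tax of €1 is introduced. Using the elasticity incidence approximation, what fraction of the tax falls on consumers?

Consumers' share ≈ 0.2.

Incidence ratio: consumers' share ≈ εs / (εs + |εd|) = 0.4 / (0.4 + 1.6) = 0.2.
Supply is the less elastic side, so consumers bear the smaller share.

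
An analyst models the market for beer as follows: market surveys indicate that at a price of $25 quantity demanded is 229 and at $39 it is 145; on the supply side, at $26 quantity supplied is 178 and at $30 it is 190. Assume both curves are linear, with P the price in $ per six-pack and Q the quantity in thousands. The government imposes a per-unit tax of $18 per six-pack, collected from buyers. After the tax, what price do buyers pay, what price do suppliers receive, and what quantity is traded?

Buyers pay $37; suppliers receive $19; quantity = 157.

Demand slope: (145 − 229)/(39 − 25) = -6, so Qd = 379 − 6P.
Supply slope: (190 − 178)/(30 − 26) = 3, so Qs = 3P + 100.
Without the tax, 379 − 6P = 3P + 100 gives 9P = 279, so P* = $31 and Q* = 193.
With the tax collected from buyers, demand (in seller-price terms) shifts: Qd = 379 − 6(P + 18).
New equilibrium: buyers pay $37, suppliers receive $19, Q = 157. (Wedge: Pb − Ps = 18.)
The less price-elastic side of the market bears the larger share of a per-unit tax.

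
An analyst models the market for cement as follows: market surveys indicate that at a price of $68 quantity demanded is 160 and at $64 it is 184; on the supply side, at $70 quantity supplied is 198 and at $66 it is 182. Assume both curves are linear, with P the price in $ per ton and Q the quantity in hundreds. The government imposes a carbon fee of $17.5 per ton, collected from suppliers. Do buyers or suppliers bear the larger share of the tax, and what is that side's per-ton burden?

Demand slope: (184 − 160)/(64 − 68) = -6, so Qd = 568 − 6P.
Supply slope: (182 − 198)/(66 − 70) = 4, so Qs = 4P − 82.
Without the tax, 568 − 6P = 4P − 82 gives 10P = 650, so P* = $65 and Q* = 178.
With the tax collected from suppliers, supply shifts: Qs = 4(P − 17.5) − 82.
Solving gives Q = 136 with buyers paying $72 and suppliers receiving $54.5 (the $17.5 wedge).
Per-ton burden: buyers $7, suppliers $10.5.
Suppliers take the larger share because supply is less price-elastic here (demand slope 6 vs supply slope 4).

Suppliers bear the larger share: $10.5 per ton.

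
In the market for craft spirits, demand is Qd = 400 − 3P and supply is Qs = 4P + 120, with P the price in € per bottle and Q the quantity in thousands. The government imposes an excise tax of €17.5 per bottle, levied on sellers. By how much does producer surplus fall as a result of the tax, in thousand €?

Producer surplus falls by €1987.5 thousand.

Without the tax, 400 − 3P = 4P + 120 gives 7P = 280, so P* = €40 and Q* = 280.
With the tax collected from sellers, supply shifts: Qs = 4(P − 17.5) + 120.
New equilibrium: consumers pay €50, sellers receive €32.5, Q = 250. (Wedge: Pb − Ps = 17.5.)
ΔPS is the trapezoid between Q = 250 and Q = 280 of height €7.5: ½ · (280 + 250) · 7.5 = €1987.5.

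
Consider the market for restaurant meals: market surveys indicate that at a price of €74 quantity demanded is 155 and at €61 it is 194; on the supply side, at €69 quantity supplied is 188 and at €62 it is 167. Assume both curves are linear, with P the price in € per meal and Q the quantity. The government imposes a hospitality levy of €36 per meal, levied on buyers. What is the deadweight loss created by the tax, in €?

Deadweight loss = €972.

Demand slope: (194 − 155)/(61 − 74) = -3, so Qd = 377 − 3P.
Supply slope: (167 − 188)/(62 − 69) = 3, so Qs = 3P − 19.
Without the tax, 377 − 3P = 3P − 19 gives 6P = 396, so P* = €66 and Q* = 179.
With the tax collected from buyers, demand (in seller-price terms) shifts: Qd = 377 − 3(P + 36).
New equilibrium: buyers pay €84, producers receive €48, Q = 125. (Wedge: Pb − Ps = 36.)
Quantity falls by |ΔQ| = |179 − 125| = 54.
DWL = ½ · t · |ΔQ| = ½ · 36 · 54 = €972.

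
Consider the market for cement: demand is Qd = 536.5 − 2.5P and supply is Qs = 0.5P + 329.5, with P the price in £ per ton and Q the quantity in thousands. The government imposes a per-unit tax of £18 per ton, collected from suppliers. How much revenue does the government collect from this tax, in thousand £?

Without the tax, 536.5 − 2.5P = 0.5P + 329.5 gives 3P = 207, so P* = £69 and Q* = 364.
With the tax collected from suppliers, supply shifts: Qs = 0.5(P − 18) + 329.5.
New equilibrium: buyers pay £72, suppliers receive £54, Q = 356.5. (Wedge: Pb − Ps = 18.)
Revenue = t · Q = 18 · 356.5 = £6417.

Tax revenue = £6417 thousand.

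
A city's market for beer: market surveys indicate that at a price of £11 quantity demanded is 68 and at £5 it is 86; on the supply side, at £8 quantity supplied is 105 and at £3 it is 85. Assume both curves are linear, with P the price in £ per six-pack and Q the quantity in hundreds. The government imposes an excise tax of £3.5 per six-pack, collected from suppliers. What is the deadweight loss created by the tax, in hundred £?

Demand slope: (86 − 68)/(5 − 11) = -3, so Qd = 101 − 3P.
Supply slope: (85 − 105)/(3 − 8) = 4, so Qs = 4P + 73.
Before the tax: set 101 − 3P = 4P + 73 → P* = £4, Q* = 89.
With the tax collected from suppliers, supply shifts: Qs = 4(P − 3.5) + 73.
Solving gives Q = 83 with consumers paying £6 and suppliers receiving £2.5 (the £3.5 wedge).
Quantity falls by |ΔQ| = |89 − 83| = 6.
DWL = ½ · t · |ΔQ| = ½ · 3.5 · 6 = £10.5.

Deadweight loss = £10.5 hundred.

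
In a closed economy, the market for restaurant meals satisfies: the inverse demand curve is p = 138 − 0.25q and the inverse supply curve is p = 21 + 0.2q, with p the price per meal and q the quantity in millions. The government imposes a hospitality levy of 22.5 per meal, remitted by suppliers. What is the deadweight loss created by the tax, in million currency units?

Deadweight loss = 562.5 million.

Rewrite in direct form: qd = 552 − 4p and qs = 5p − 105.
Before the tax: set 552 − 4p = 5p − 105 → p* = 73, q* = 260.
With the tax collected from suppliers, supply shifts: qs = 5(p − 22.5) − 105.
New equilibrium: consumers pay 85.5, suppliers receive 63, q = 210. (Wedge: pb − ps = 22.5.)
Quantity falls by |ΔQ| = |260 − 210| = 50.
DWL = ½ · t · |ΔQ| = ½ · 22.5 · 50 = 562.5.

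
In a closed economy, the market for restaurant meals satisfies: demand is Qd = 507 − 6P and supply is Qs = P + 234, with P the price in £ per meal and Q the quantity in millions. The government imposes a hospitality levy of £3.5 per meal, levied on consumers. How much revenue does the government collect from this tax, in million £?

Tax revenue = £945 million.

Without the tax, 507 − 6P = P + 234 gives 7P = 273, so P* = £39 and Q* = 273.
With the tax collected from consumers, demand (in seller-price terms) shifts: Qd = 507 − 6(P + 3.5).
Solving gives Q = 270 with consumers paying £39.5 and producers receiving £36 (the £3.5 wedge).
Revenue = t · Q = 3.5 · 270 = £945.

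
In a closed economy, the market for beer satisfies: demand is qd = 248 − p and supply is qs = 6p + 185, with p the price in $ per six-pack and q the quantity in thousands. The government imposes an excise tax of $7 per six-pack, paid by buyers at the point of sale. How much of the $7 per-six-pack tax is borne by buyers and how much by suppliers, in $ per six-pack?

Buyers bear $6 per six-pack; suppliers bear $1 per six-pack.

Without the tax, 248 − p = 6p + 185 gives 7p = 63, so p* = $9 and q* = 239.
With the tax collected from buyers, demand (in seller-price terms) shifts: qd = 248 − (p + 7).
New equilibrium: buyers pay $15, suppliers receive $8, q = 233. (Wedge: pb − ps = 7.)
Burden on buyers: $6; on suppliers: $1. (They sum to $7.)
The less price-elastic side of the market bears the larger share of a per-unit tax.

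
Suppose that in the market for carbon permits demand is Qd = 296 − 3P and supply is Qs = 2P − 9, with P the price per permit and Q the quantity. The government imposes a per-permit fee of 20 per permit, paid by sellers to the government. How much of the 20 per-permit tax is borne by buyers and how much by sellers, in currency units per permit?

Buyers bear 8 per permit; sellers bear 12 per permit.

Before the tax: set 296 − 3P = 2P − 9 → P* = 61, Q* = 113.
With the tax collected from sellers, supply shifts: Qs = 2(P − 20) − 9.
Solving gives Q = 89 with buyers paying 69 and sellers receiving 49 (the 20 wedge).
Burden on buyers: 8; on sellers: 12. (They sum to 20.)
The less price-elastic side of the market bears the larger share of a per-unit tax.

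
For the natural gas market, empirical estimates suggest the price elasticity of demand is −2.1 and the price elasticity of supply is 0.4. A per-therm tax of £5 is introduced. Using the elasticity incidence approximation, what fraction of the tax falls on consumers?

Consumers' share ≈ 0.16.

Incidence ratio: consumers' share ≈ εs / (εs + |εd|) = 0.4 / (0.4 + 2.1) = 0.16.
Supply is the less elastic side, so consumers bear the smaller share.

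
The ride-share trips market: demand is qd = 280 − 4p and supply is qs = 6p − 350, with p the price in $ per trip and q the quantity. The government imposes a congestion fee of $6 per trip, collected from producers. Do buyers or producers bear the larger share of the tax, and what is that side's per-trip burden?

Without the tax, 280 − 4p = 6p − 350 gives 10p = 630, so p* = $63 and q* = 28.
With the tax collected from producers, supply shifts: qs = 6(p − 6) − 350.
New equilibrium: buyers pay $66.6, producers receive $60.6, q = 13.6. (Wedge: pb − ps = 6.)
Per-trip burden: buyers $3.6, producers $2.4.
Buyers take the larger share because demand is less price-elastic here (demand slope 4 vs supply slope 6).

Buyers bear the larger share: $3.6 per trip.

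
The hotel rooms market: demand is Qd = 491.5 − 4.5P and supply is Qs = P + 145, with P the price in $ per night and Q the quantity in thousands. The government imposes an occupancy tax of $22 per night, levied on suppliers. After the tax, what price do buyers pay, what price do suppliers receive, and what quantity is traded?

Buyers pay $67; suppliers receive $45; quantity = 190.

Without the tax, 491.5 − 4.5P = P + 145 gives 5.5P = 346.5, so P* = $63 and Q* = 208.
With the tax collected from suppliers, supply shifts: Qs = (P − 22) + 145.
Solving gives Q = 190 with buyers paying $67 and suppliers receiving $45 (the $22 wedge).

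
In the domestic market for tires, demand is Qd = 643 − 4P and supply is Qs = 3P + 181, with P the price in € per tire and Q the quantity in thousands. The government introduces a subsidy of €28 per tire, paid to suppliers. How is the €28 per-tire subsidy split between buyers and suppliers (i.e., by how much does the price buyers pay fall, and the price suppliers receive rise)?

Without the subsidy, 643 − 4P = 3P + 181 gives 7P = 462, so P* = €66 and Q* = 379.
With a per-unit subsidy paid to suppliers, each receives P + 28 per unit sold, so supply becomes Qs = 3(P + 28) + 181.
Solving gives Q = 427 with buyers paying €54 and suppliers receiving €82 (the €28 wedge).
Gain to buyers: €12; to suppliers: €16. (They sum to €28.)

Buyers gain €12 per tire; suppliers gain €16 per tire.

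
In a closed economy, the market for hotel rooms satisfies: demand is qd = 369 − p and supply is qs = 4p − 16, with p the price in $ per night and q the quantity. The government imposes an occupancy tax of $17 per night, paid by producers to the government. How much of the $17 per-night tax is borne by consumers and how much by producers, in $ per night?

Consumers bear $13.6 per night; producers bear $3.4 per night.

Without the tax, 369 − p = 4p − 16 gives 5p = 385, so p* = $77 and q* = 292.
With the tax collected from producers, supply shifts: qs = 4(p − 17) − 16.
Solving gives q = 278.4 with consumers paying $90.6 and producers receiving $73.6 (the $17 wedge).
Burden on consumers: $13.6; on producers: $3.4. (They sum to $17.)
The less price-elastic side of the market bears the larger share of a per-unit tax.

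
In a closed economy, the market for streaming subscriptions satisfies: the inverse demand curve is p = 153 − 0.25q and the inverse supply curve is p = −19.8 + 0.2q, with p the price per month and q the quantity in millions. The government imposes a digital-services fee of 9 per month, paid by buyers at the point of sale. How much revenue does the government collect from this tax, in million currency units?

Tax revenue = 3276 million.

Rewrite in direct form: qd = 612 − 4p and qs = 5p + 99.
Before the tax: set 612 − 4p = 5p + 99 → p* = 57, q* = 384.
With the tax collected from buyers, demand (in seller-price terms) shifts: qd = 612 − 4(p + 9).
Solving gives q = 364 with buyers paying 62 and sellers receiving 53 (the 9 wedge).
Revenue = t · Q = 9 · 364 = 3276.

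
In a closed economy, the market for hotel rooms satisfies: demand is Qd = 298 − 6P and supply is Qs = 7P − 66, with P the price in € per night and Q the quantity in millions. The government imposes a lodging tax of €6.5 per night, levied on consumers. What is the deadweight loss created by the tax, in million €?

Deadweight loss = €68.25 million.

Without the tax, 298 − 6P = 7P − 66 gives 13P = 364, so P* = €28 and Q* = 130.
With the tax collected from consumers, demand (in seller-price terms) shifts: Qd = 298 − 6(P + 6.5).
New equilibrium: consumers pay €31.5, producers receive €25, Q = 109. (Wedge: Pb − Ps = 6.5.)
Quantity falls by |ΔQ| = |130 − 109| = 21.
DWL = ½ · t · |ΔQ| = ½ · 6.5 · 21 = €68.25.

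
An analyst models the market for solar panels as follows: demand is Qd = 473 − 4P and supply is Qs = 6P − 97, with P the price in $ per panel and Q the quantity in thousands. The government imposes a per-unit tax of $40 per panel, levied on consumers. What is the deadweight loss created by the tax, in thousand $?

Without the tax, 473 − 4P = 6P − 97 gives 10P = 570, so P* = $57 and Q* = 245.
With the tax collected from consumers, demand (in seller-price terms) shifts: Qd = 473 − 4(P + 40).
New equilibrium: consumers pay $81, producers receive $41, Q = 149. (Wedge: Pb − Ps = 40.)
Quantity falls by |ΔQ| = |245 − 149| = 96.
DWL = ½ · t · |ΔQ| = ½ · 40 · 96 = $1920.

Deadweight loss = $1920 thousand.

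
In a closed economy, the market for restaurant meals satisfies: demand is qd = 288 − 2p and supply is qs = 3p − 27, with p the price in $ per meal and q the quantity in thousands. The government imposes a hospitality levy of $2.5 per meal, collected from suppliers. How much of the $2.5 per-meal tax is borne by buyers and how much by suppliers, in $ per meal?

Before the tax: set 288 − 2p = 3p − 27 → p* = $63, q* = 162.
With the tax collected from suppliers, supply shifts: qs = 3(p − 2.5) − 27.
New equilibrium: buyers pay $64.5, suppliers receive $62, q = 159. (Wedge: pb − ps = 2.5.)
Burden on buyers: $1.5; on suppliers: $1. (They sum to $2.5.)

Buyers bear $1.5 per meal; suppliers bear $1 per meal.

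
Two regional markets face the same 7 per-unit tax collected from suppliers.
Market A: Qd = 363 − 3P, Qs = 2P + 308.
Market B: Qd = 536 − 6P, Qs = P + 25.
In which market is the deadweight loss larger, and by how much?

Market A: pre-tax P* = 11, Q* = 330; post-tax Q = 321.6; deadweight loss = 29.4.
Market B: pre-tax P* = 73, Q* = 98; post-tax Q = 92; deadweight loss = 21.
Difference: 29.4 vs 21 → market A is larger by 8.4.

Market A, by 8.4.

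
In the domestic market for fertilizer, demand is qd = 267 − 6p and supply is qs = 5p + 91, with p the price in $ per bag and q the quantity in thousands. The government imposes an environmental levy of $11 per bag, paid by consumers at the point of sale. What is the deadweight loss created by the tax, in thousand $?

Without the tax, 267 − 6p = 5p + 91 gives 11p = 176, so p* = $16 and q* = 171.
With the tax collected from consumers, demand (in seller-price terms) shifts: qd = 267 − 6(p + 11).
Solving gives q = 141 with consumers paying $21 and suppliers receiving $10 (the $11 wedge).
Quantity falls by |ΔQ| = |171 − 141| = 30.
DWL = ½ · t · |ΔQ| = ½ · 11 · 30 = $165.

Deadweight loss = $165 thousand.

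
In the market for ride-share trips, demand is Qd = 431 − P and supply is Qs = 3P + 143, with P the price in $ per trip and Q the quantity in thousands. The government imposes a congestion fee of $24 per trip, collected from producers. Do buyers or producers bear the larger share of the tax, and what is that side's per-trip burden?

Buyers bear the larger share: $18 per trip.

Without the tax, 431 − P = 3P + 143 gives 4P = 288, so P* = $72 and Q* = 359.
With the tax collected from producers, supply shifts: Qs = 3(P − 24) + 143.
Solving gives Q = 341 with buyers paying $90 and producers receiving $66 (the $24 wedge).
Per-trip burden: buyers $18, producers $6.
Buyers take the larger share because demand is less price-elastic here (demand slope 1 vs supply slope 3).
The less price-elastic side of the market bears the larger share of a per-unit tax.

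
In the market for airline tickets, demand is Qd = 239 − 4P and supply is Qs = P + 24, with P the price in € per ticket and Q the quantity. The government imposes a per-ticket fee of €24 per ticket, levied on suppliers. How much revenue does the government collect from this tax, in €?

Before the tax: set 239 − 4P = P + 24 → P* = €43, Q* = 67.
With the tax collected from suppliers, supply shifts: Qs = (P − 24) + 24.
Solving gives Q = 47.8 with consumers paying €47.8 and suppliers receiving €23.8 (the €24 wedge).
Revenue = t · Q = 24 · 47.8 = €1147.2.

Tax revenue = €1147.2.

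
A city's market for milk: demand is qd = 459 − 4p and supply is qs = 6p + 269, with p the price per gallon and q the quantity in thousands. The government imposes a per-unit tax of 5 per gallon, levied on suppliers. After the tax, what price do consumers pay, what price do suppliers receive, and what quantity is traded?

Without the tax, 459 − 4p = 6p + 269 gives 10p = 190, so p* = 19 and q* = 383.
With the tax collected from suppliers, supply shifts: qs = 6(p − 5) + 269.
New equilibrium: consumers pay 22, suppliers receive 17, q = 371. (Wedge: pb − ps = 5.)

Consumers pay 22; suppliers receive 17; quantity = 371.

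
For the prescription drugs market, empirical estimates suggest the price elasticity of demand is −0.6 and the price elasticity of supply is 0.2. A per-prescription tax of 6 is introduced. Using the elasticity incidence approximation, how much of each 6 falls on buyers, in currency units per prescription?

Buyers bear ≈ 1.5 per prescription.

Incidence ratio: buyers' share ≈ εs / (εs + |εd|) = 0.2 / (0.2 + 0.6) = 0.25.
So buyers bear ≈ 0.25 × 6 = 1.5; suppliers bear 4.5.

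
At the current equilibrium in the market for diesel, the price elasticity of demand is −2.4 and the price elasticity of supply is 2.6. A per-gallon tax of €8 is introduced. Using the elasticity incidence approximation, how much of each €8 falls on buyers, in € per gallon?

Incidence ratio: buyers' share ≈ εs / (εs + |εd|) = 2.6 / (2.6 + 2.4) = 0.52.
So buyers bear ≈ 0.52 × €8 = €4.16; sellers bear €3.84.

Buyers bear ≈ €4.16 per gallon.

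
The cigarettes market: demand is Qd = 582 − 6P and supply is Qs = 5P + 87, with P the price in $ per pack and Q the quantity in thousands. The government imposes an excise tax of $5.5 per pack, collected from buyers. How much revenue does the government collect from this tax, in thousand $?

Tax revenue = $1633.5 thousand.

Without the tax, 582 − 6P = 5P + 87 gives 11P = 495, so P* = $45 and Q* = 312.
With the tax collected from buyers, demand (in seller-price terms) shifts: Qd = 582 − 6(P + 5.5).
Solving gives Q = 297 with buyers paying $47.5 and suppliers receiving $42 (the $5.5 wedge).
Revenue = t · Q = 5.5 · 297 = $1633.5.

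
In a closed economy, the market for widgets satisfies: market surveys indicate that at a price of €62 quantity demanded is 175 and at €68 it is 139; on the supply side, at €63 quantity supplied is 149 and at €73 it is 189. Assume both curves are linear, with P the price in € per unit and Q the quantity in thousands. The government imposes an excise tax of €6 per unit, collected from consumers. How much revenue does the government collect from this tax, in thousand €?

Tax revenue = €855.6 thousand.

Demand slope: (139 − 175)/(68 − 62) = -6, so Qd = 547 − 6P.
Supply slope: (189 − 149)/(73 − 63) = 4, so Qs = 4P − 103.
Without the tax, 547 − 6P = 4P − 103 gives 10P = 650, so P* = €65 and Q* = 157.
With the tax collected from consumers, demand (in seller-price terms) shifts: Qd = 547 − 6(P + 6).
New equilibrium: consumers pay €67.4, suppliers receive €61.4, Q = 142.6. (Wedge: Pb − Ps = 6.)
Revenue = t · Q = 6 · 142.6 = €855.6.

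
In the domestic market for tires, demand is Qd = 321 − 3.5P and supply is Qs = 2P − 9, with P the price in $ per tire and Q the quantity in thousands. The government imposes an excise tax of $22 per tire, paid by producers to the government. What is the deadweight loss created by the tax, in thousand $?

Deadweight loss = $308 thousand.

Before the tax: set 321 − 3.5P = 2P − 9 → P* = $60, Q* = 111.
With the tax collected from producers, supply shifts: Qs = 2(P − 22) − 9.
Solving gives Q = 83 with consumers paying $68 and producers receiving $46 (the $22 wedge).
Quantity falls by |ΔQ| = |111 − 83| = 28.
DWL = ½ · t · |ΔQ| = ½ · 22 · 28 = $308.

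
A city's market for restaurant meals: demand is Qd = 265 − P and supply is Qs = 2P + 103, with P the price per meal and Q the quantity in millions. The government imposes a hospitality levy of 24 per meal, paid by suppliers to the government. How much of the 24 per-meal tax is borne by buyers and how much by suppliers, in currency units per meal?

Before the tax: set 265 − P = 2P + 103 → P* = 54, Q* = 211.
With the tax collected from suppliers, supply shifts: Qs = 2(P − 24) + 103.
New equilibrium: buyers pay 70, suppliers receive 46, Q = 195. (Wedge: Pb − Ps = 24.)
Burden on buyers: 16; on suppliers: 8. (They sum to 24.)
The less price-elastic side of the market bears the larger share of a per-unit tax.

Buyers bear 16 per meal; suppliers bear 8 per meal.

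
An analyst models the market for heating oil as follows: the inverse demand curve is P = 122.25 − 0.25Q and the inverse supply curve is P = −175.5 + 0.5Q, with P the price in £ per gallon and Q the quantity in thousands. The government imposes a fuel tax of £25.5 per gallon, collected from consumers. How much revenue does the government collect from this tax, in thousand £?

Inverting to Q(P) form: Qd = 489 − 4P; Qs = 2P + 351.
Without the tax, 489 − 4P = 2P + 351 gives 6P = 138, so P* = £23 and Q* = 397.
With the tax collected from consumers, demand (in seller-price terms) shifts: Qd = 489 − 4(P + 25.5).
New equilibrium: consumers pay £31.5, sellers receive £6, Q = 363. (Wedge: Pb − Ps = 25.5.)
Revenue = t · Q = 25.5 · 363 = £9256.5.

Tax revenue = £9256.5 thousand.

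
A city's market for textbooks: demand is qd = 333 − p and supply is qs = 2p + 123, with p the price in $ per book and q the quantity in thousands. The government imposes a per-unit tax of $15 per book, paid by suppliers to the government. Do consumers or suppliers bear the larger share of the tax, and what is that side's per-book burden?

Before the tax: set 333 − p = 2p + 123 → p* = $70, q* = 263.
With the tax collected from suppliers, supply shifts: qs = 2(p − 15) + 123.
Solving gives q = 253 with consumers paying $80 and suppliers receiving $65 (the $15 wedge).
Per-book burden: consumers $10, suppliers $5.
Consumers take the larger share because demand is less price-elastic here (demand slope 1 vs supply slope 2).

Consumers bear the larger share: $10 per book.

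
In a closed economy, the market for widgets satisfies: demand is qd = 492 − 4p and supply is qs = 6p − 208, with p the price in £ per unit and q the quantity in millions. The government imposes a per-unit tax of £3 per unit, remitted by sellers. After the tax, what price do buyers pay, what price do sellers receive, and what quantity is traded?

Buyers pay £71.8; sellers receive £68.8; quantity = 204.8.

Before the tax: set 492 − 4p = 6p − 208 → p* = £70, q* = 212.
With the tax collected from sellers, supply shifts: qs = 6(p − 3) − 208.
New equilibrium: buyers pay £71.8, sellers receive £68.8, q = 204.8. (Wedge: pb − ps = 3.)
The less price-elastic side of the market bears the larger share of a per-unit tax.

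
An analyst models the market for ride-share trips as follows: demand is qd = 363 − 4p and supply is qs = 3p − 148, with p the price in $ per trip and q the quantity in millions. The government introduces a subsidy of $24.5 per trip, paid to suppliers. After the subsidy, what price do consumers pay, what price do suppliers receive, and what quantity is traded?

Before the subsidy: set 363 − 4p = 3p − 148 → p* = $73, q* = 71.
With a per-unit subsidy paid to suppliers, each receives p + 24.5 per unit sold, so supply becomes qs = 3(p + 24.5) − 148.
New equilibrium: consumers pay $62.5, suppliers receive $87, q = 113. (Wedge: pb − ps = −24.5.)

Consumers pay $62.5; suppliers receive $87; quantity = 113.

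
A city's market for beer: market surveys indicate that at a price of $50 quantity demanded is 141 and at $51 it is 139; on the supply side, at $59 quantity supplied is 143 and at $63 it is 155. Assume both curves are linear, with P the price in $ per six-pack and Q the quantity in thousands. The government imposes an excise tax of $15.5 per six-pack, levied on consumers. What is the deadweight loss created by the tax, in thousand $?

Demand slope: (139 − 141)/(51 − 50) = -2, so Qd = 241 − 2P.
Supply slope: (155 − 143)/(63 − 59) = 3, so Qs = 3P − 34.
Without the tax, 241 − 2P = 3P − 34 gives 5P = 275, so P* = $55 and Q* = 131.
With the tax collected from consumers, demand (in seller-price terms) shifts: Qd = 241 − 2(P + 15.5).
New equilibrium: consumers pay $64.3, sellers receive $48.8, Q = 112.4. (Wedge: Pb − Ps = 15.5.)
Quantity falls by |ΔQ| = |131 − 112.4| = 18.6.
DWL = ½ · t · |ΔQ| = ½ · 15.5 · 18.6 = $144.15.

Deadweight loss = $144.15 thousand.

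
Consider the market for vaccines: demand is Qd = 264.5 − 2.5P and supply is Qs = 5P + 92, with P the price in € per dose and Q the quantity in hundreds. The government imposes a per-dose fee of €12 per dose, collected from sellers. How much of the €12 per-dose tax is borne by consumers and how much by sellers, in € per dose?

Before the tax: set 264.5 − 2.5P = 5P + 92 → P* = €23, Q* = 207.
With the tax collected from sellers, supply shifts: Qs = 5(P − 12) + 92.
Solving gives Q = 187 with consumers paying €31 and sellers receiving €19 (the €12 wedge).
Burden on consumers: €8; on sellers: €4. (They sum to €12.)
The less price-elastic side of the market bears the larger share of a per-unit tax.

Consumers bear €8 per dose; sellers bear €4 per dose.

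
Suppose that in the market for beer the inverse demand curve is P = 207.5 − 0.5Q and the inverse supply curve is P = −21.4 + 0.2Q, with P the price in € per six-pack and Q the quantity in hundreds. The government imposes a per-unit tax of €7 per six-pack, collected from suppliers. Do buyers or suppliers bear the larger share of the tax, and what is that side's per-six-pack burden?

Buyers bear the larger share: €5 per six-pack.

Rewrite in direct form: Qd = 415 − 2P and Qs = 5P + 107.
Without the tax, 415 − 2P = 5P + 107 gives 7P = 308, so P* = €44 and Q* = 327.
With the tax collected from suppliers, supply shifts: Qs = 5(P − 7) + 107.
New equilibrium: buyers pay €49, suppliers receive €42, Q = 317. (Wedge: Pb − Ps = 7.)
Per-six-pack burden: buyers €5, suppliers €2.
Buyers take the larger share because demand is less price-elastic here (demand slope 2 vs supply slope 5).
The less price-elastic side of the market bears the larger share of a per-unit tax.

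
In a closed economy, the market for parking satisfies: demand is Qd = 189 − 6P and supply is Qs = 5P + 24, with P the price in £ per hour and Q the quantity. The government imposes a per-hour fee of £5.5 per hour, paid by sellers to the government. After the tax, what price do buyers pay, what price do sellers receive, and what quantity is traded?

Before the tax: set 189 − 6P = 5P + 24 → P* = £15, Q* = 99.
With the tax collected from sellers, supply shifts: Qs = 5(P − 5.5) + 24.
Solving gives Q = 84 with buyers paying £17.5 and sellers receiving £12 (the £5.5 wedge).

Buyers pay £17.5; sellers receive £12; quantity = 84.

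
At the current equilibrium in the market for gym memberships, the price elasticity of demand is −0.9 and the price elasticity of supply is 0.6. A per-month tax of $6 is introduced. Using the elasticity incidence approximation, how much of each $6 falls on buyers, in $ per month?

Buyers bear ≈ $2.4 per month.

Incidence ratio: buyers' share ≈ εs / (εs + |εd|) = 0.6 / (0.6 + 0.9) = 0.4.
So buyers bear ≈ 0.4 × $6 = $2.4; sellers bear $3.6.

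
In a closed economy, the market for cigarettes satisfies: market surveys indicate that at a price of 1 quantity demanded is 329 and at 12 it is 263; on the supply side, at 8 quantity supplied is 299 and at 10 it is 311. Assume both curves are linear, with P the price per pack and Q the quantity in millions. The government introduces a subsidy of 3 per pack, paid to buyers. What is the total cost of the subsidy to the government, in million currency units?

Demand slope: (263 − 329)/(12 − 1) = -6, so Qd = 335 − 6P.
Supply slope: (311 − 299)/(10 − 8) = 6, so Qs = 6P + 251.
Without the subsidy, 335 − 6P = 6P + 251 gives 12P = 84, so P* = 7 and Q* = 293.
With a per-unit subsidy paid to buyers, each effectively pays P − 3, so demand becomes Qd = 335 − 6(P − 3).
New equilibrium: buyers pay 5.5, sellers receive 8.5, Q = 302. (Wedge: Pb − Ps = −3.)
Outlay = t · Q = 3 · 302 = 906.

Government outlay = 906 million.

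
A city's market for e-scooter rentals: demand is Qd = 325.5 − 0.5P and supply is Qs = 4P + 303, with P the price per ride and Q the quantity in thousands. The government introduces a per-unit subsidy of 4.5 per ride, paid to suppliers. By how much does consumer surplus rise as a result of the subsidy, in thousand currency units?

Consumer surplus rises by 1296 thousand.

Before the subsidy: set 325.5 − 0.5P = 4P + 303 → P* = 5, Q* = 323.
With a per-unit subsidy paid to suppliers, each receives P + 4.5 per unit sold, so supply becomes Qs = 4(P + 4.5) + 303.
Solving gives Q = 325 with buyers paying 1 and suppliers receiving 5.5 (the 4.5 wedge).
ΔCS is the trapezoid between Q = 325 and Q = 323 of height 4: ½ · (323 + 325) · 4 = 1296.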